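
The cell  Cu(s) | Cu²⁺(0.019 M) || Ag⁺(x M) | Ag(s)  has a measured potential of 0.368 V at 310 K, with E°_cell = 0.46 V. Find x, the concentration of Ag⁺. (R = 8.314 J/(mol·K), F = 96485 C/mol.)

From the Nernst equation, ln Q = nF(E° − E)/RT = 2×96485×(0.46 − 0.368)/(8.314×310) = 6.888, so Q = 981.
With Q = [Cu²⁺]/[Ag⁺]^2 and the known concentrations, [Ag⁺]^2 in the denominator gives [Ag⁺] = 0.0044 M.

0.0044 M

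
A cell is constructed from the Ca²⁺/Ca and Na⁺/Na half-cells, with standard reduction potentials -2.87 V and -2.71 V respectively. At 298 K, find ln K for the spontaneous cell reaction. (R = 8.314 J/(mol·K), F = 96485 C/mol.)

ln K = 12.5

E°_cell = -2.71 − (-2.87) = 0.16 V, with n = 2 electrons transferred.
At equilibrium E = 0, so the Nernst equation gives ln K = nFE°/RT = (2)(96485)(0.16)/((8.314)(298)) = 12.46.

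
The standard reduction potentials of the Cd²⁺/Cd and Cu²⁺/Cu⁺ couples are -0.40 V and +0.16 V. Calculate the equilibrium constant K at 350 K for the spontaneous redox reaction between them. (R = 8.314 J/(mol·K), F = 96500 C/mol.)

E°_cell = +0.16 − (-0.40) = 0.56 V, with n = 2 electrons transferred.
At equilibrium E = 0, so the Nernst equation gives ln K = nFE°/RT = (2)(96500)(0.56)/((8.314)(350)) = 37.14.
K = e^37.14 = 1.4 × 10^16.

1.4 × 10^16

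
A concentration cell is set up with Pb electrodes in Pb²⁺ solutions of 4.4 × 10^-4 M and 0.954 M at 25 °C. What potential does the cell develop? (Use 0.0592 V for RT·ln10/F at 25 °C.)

Both half-cells are Pb²⁺/Pb, so E°_cell = 0. The concentrated side is the cathode; the cell reaction moves Pb²⁺ from high to low concentration with n = 2.
Q = [Pb²⁺]_dilute/[Pb²⁺]_conc = 4.4 × 10^-4/0.954 = 4.61 × 10^-4.
E = 0 − (0.0592/2) log Q = −(0.0592/2)(-3.336) = 0.0987 V.

0.099 V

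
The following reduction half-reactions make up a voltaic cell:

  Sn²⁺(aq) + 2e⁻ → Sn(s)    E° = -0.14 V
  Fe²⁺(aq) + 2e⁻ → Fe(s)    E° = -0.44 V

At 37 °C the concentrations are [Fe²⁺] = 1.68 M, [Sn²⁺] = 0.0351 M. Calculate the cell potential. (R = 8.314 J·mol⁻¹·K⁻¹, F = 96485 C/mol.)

0.248 V

The Sn²⁺/Sn couple has the higher reduction potential and acts as the cathode, so E°_cell = -0.14 − (-0.44) = 0.30 V.
Balancing electrons gives n = 2; the reaction quotient is Q = [Fe²⁺]/[Sn²⁺] = 47.9.
E = E° − (RT/nF) ln Q = 0.30 − (8.314×310)/(2×96485) × (3.868) = 0.300 − 0.052 = 0.248 V.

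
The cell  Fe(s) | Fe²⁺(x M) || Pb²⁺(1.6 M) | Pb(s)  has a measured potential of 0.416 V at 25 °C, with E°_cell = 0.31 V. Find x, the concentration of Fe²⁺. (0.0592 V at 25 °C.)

4.2 × 10^-4 M

From the Nernst equation, log Q = n(E° − E)/0.0592 = 2(0.31 − 0.416)/0.0592 = -3.581, so Q = 2.62 × 10^-4.
With Q = [Fe²⁺]/[Pb²⁺] and the known concentrations, [Fe²⁺] in the numerator gives [Fe²⁺] = 4.2 × 10^-4 M.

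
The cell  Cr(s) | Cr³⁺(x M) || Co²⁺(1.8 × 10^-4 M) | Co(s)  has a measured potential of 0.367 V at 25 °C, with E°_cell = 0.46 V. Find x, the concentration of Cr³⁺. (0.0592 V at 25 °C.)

0.12 M

From the Nernst equation, log Q = n(E° − E)/0.0592 = 6(0.46 − 0.367)/0.0592 = 9.426, so Q = 2.66 × 10^9.
With Q = [Cr³⁺]^2/[Co²⁺]^3 and the known concentrations, [Cr³⁺]^2 in the numerator gives [Cr³⁺] = 0.12 M.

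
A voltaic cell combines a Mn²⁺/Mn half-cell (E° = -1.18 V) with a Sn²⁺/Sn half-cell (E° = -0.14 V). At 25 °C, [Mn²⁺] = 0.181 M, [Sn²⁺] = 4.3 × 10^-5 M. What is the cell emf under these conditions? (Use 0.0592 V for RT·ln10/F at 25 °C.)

0.933 V

The Sn²⁺/Sn couple has the higher reduction potential and acts as the cathode, so E°_cell = -0.14 − (-1.18) = 1.04 V.
Balancing electrons gives n = 2; the reaction quotient is Q = [Mn²⁺]/[Sn²⁺] = 4210.
At 25 °C, E = E° − (0.0592/n) log Q = 1.04 − (0.0592/2)(3.624) = 1.040 − 0.107 = 0.933 V.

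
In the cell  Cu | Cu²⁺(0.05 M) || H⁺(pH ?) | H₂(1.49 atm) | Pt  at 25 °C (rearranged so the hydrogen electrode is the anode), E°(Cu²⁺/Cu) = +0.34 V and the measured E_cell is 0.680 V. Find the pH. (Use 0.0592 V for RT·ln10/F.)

E°_cell = 0.34 V and n = 2.
log Q = n(E° − E)/0.0592 = 2×(0.34 − 0.680)/0.0592 = -11.486.
With Q = [H⁺]^2 / ([Cu²⁺]·P(H₂)), solving for [H⁺] gives log[H⁺] = -6.307, so pH = 6.31.

pH = 6.31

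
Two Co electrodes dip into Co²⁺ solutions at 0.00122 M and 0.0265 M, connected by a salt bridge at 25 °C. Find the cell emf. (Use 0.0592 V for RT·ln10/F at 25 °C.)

Both half-cells are Co²⁺/Co, so E°_cell = 0. The concentrated side is the cathode; the cell reaction moves Co²⁺ from high to low concentration with n = 2.
Q = [Co²⁺]_dilute/[Co²⁺]_conc = 0.00122/0.0265 = 0.0460.
E = 0 − (0.0592/2) log Q = −(0.0592/2)(-1.337) = 0.0396 V.

0.040 V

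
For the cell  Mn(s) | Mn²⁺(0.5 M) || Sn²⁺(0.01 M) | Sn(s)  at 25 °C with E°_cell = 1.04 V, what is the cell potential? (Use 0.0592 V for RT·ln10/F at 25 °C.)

0.990 V

Balancing electrons gives n = 2; the reaction quotient is Q = [Mn²⁺]/[Sn²⁺] = 50.0.
At 25 °C, E = E° − (0.0592/n) log Q = 1.04 − (0.0592/2)(1.699) = 1.040 − 0.050 = 0.990 V.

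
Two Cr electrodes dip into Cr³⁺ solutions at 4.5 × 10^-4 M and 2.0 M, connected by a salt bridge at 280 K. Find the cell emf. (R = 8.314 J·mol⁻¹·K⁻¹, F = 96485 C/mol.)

Both half-cells are Cr³⁺/Cr, so E°_cell = 0. The concentrated side is the cathode; the cell reaction moves Cr³⁺ from high to low concentration with n = 3.
Q = [Cr³⁺]_dilute/[Cr³⁺]_conc = 4.5 × 10^-4/2.0 = 2.25 × 10^-4.
E = 0 − (RT/nF) ln Q = −((8.314×280)/(3×96485))(-8.399) = 0.0675 V.

0.068 V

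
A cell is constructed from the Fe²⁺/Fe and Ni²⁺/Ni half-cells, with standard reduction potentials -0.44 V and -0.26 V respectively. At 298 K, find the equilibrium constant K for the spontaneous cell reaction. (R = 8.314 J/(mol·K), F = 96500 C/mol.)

E°_cell = -0.26 − (-0.44) = 0.18 V, with n = 2 electrons transferred.
At equilibrium E = 0, so the Nernst equation gives ln K = nFE°/RT = (2)(96500)(0.18)/((8.314)(298)) = 14.02.
K = e^14.02 = 1.2 × 10^6.

1.2 × 10^6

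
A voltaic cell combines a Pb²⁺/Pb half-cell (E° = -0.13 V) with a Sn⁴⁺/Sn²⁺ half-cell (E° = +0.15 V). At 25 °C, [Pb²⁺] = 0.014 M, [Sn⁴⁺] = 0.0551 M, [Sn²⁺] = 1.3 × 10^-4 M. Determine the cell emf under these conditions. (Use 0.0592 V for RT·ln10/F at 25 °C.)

0.413 V

The Sn⁴⁺/Sn²⁺ couple has the higher reduction potential and acts as the cathode, so E°_cell = +0.15 − (-0.13) = 0.28 V.
Balancing electrons gives n = 2; the reaction quotient is Q = [Pb²⁺]·[Sn²⁺]/[Sn⁴⁺] = 3.3 × 10^-5.
At 25 °C, E = E° − (0.0592/n) log Q = 0.28 − (0.0592/2)(-4.481) = 0.280 + 0.133 = 0.413 V.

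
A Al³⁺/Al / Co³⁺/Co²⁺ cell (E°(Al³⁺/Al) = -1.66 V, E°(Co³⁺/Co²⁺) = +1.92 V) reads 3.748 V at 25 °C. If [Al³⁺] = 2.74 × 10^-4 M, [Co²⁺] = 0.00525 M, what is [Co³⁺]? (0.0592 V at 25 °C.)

0.23 M

From the Nernst equation, log Q = n(E° − E)/0.0592 = 3(3.58 − 3.748)/0.0592 = -8.514, so Q = 3.07 × 10^-9.
With Q = [Al³⁺]·[Co²⁺]^3/[Co³⁺]^3 and the known concentrations, [Co³⁺]^3 in the denominator gives [Co³⁺] = 0.23 M.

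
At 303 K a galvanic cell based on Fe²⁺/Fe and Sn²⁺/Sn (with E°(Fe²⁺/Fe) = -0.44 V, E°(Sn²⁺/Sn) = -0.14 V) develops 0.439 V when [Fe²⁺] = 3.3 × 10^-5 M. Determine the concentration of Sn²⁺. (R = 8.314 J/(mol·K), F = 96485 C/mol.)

1.4 M

From the Nernst equation, ln Q = nF(E° − E)/RT = 2×96485×(0.30 − 0.439)/(8.314×303) = -10.648, so Q = 2.38 × 10^-5.
With Q = [Fe²⁺]/[Sn²⁺] and the known concentrations, [Sn²⁺] in the denominator gives [Sn²⁺] = 1.4 M.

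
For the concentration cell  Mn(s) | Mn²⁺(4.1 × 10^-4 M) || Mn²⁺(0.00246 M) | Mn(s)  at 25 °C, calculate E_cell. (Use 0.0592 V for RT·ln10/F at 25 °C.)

Both half-cells are Mn²⁺/Mn, so E°_cell = 0. The concentrated side is the cathode; the cell reaction moves Mn²⁺ from high to low concentration with n = 2.
Q = [Mn²⁺]_dilute/[Mn²⁺]_conc = 4.1 × 10^-4/0.00246 = 0.167.
E = 0 − (0.0592/2) log Q = −(0.0592/2)(-0.778) = 0.0230 V.

0.023 V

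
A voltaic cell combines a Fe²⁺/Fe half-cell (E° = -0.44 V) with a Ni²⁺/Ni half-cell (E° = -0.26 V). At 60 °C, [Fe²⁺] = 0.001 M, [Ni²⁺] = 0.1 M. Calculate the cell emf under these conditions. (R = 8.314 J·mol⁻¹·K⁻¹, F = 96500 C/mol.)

0.246 V

The Ni²⁺/Ni couple has the higher reduction potential and acts as the cathode, so E°_cell = -0.26 − (-0.44) = 0.18 V.
Balancing electrons gives n = 2; the reaction quotient is Q = [Fe²⁺]/[Ni²⁺] = 0.0100.
E = E° − (RT/nF) ln Q = 0.18 − (8.314×333)/(2×96500) × (-4.605) = 0.180 + 0.066 = 0.246 V.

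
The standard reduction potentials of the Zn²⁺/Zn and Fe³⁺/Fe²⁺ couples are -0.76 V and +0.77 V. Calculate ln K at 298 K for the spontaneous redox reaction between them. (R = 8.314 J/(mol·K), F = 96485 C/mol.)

E°_cell = +0.77 − (-0.76) = 1.53 V, with n = 2 electrons transferred.
At equilibrium E = 0, so the Nernst equation gives ln K = nFE°/RT = (2)(96485)(1.53)/((8.314)(298)) = 119.17.

ln K = 119.2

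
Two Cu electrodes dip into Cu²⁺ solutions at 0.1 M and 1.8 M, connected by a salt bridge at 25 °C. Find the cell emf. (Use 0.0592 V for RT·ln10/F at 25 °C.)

Both half-cells are Cu²⁺/Cu, so E°_cell = 0. The concentrated side is the cathode; the cell reaction moves Cu²⁺ from high to low concentration with n = 2.
Q = [Cu²⁺]_dilute/[Cu²⁺]_conc = 0.1/1.8 = 0.0556.
E = 0 − (0.0592/2) log Q = −(0.0592/2)(-1.255) = 0.0371 V.

0.037 V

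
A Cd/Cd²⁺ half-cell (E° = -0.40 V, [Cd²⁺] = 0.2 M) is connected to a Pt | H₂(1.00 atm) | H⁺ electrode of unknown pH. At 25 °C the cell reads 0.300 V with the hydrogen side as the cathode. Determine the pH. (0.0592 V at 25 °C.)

E°_cell = 0.40 V and n = 2.
log Q = n(E° − E)/0.0592 = 2×(0.40 − 0.300)/0.0592 = 3.378.
With Q = [Cd²⁺]·P(H₂) / [H⁺]^2, solving for [H⁺] gives log[H⁺] = -2.039, so pH = 2.04.

pH = 2.04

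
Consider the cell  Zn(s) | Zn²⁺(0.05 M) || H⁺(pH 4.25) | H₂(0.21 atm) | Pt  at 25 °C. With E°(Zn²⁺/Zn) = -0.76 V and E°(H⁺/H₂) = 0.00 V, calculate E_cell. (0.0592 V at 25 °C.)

0.57 V

The hydrogen couple is the cathode, so E°_cell = 0.76 V; n = 2.
[H⁺] = 10^(−4.25) = 5.6 × 10^-5 M, and Q = [Zn²⁺]·P(H₂) / [H⁺]^2 = 3.32 × 10^6.
E = E° − (0.0592/2) log Q = 0.76 − (0.0592/2)(6.521) = 0.567 V.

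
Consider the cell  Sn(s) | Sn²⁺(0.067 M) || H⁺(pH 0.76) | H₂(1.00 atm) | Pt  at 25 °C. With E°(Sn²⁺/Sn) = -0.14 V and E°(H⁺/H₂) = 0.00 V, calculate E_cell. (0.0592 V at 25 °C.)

The hydrogen couple is the cathode, so E°_cell = 0.14 V; n = 2.
[H⁺] = 10^(−0.76) = 0.17 M, and Q = [Sn²⁺]·P(H₂) / [H⁺]^2 = 2.22.
E = E° − (0.0592/2) log Q = 0.14 − (0.0592/2)(0.346) = 0.130 V.

0.13 V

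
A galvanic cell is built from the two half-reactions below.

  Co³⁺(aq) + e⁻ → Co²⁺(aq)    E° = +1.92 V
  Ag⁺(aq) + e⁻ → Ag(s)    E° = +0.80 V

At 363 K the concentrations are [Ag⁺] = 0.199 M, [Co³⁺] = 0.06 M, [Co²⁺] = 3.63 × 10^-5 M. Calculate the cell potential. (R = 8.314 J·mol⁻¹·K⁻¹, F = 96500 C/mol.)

1.40 V

The Co³⁺/Co²⁺ couple has the higher reduction potential and acts as the cathode, so E°_cell = +1.92 − (+0.80) = 1.12 V.
Balancing electrons gives n = 1; the reaction quotient is Q = [Ag⁺]·[Co²⁺]/[Co³⁺] = 1.2 × 10^-4.
E = E° − (RT/nF) ln Q = 1.12 − (8.314×363)/(1×96500) × (-9.025) = 1.120 + 0.282 = 1.402 V.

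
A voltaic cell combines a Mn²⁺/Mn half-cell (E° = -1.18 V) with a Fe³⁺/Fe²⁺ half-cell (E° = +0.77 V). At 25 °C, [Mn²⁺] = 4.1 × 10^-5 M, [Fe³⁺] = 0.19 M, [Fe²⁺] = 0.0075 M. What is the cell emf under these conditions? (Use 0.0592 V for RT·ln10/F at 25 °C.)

2.16 V

The Fe³⁺/Fe²⁺ couple has the higher reduction potential and acts as the cathode, so E°_cell = +0.77 − (-1.18) = 1.95 V.
Balancing electrons gives n = 2; the reaction quotient is Q = [Mn²⁺]·[Fe²⁺]^2/[Fe³⁺]^2 = 6.39 × 10^-8.
At 25 °C, E = E° − (0.0592/n) log Q = 1.95 − (0.0592/2)(-7.195) = 1.950 + 0.213 = 2.163 V.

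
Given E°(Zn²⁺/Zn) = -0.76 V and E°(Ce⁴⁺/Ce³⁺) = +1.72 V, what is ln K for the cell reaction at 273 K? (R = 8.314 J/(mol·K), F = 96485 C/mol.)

E°_cell = +1.72 − (-0.76) = 2.48 V, with n = 2 electrons transferred.
At equilibrium E = 0, so the Nernst equation gives ln K = nFE°/RT = (2)(96485)(2.48)/((8.314)(273)) = 210.85.

ln K = 210.8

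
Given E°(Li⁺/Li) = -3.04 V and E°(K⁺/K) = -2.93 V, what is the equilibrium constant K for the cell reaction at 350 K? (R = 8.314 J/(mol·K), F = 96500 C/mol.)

38

E°_cell = -2.93 − (-3.04) = 0.11 V, with n = 1 electron transferred.
At equilibrium E = 0, so the Nernst equation gives ln K = nFE°/RT = (1)(96500)(0.11)/((8.314)(350)) = 3.65.
K = e^3.65 = 38.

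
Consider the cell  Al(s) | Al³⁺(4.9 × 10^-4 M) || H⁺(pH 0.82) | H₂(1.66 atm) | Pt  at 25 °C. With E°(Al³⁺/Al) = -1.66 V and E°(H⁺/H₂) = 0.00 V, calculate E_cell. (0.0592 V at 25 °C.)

1.67 V

The hydrogen couple is the cathode, so E°_cell = 1.66 V; n = 6.
[H⁺] = 10^(−0.82) = 0.15 M, and Q = [Al³⁺]^2·P(H₂)^3 / [H⁺]^6 = 0.0914.
E = E° − (0.0592/6) log Q = 1.66 − (0.0592/6)(-1.039) = 1.670 V.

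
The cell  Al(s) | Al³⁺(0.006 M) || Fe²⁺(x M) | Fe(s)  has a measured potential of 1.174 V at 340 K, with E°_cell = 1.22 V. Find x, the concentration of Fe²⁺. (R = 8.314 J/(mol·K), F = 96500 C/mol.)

0.0014 M

From the Nernst equation, ln Q = nF(E° − E)/RT = 6×96500×(1.22 − 1.174)/(8.314×340) = 9.422, so Q = 1.24 × 10^4.
With Q = [Al³⁺]^2/[Fe²⁺]^3 and the known concentrations, [Fe²⁺]^3 in the denominator gives [Fe²⁺] = 0.0014 M.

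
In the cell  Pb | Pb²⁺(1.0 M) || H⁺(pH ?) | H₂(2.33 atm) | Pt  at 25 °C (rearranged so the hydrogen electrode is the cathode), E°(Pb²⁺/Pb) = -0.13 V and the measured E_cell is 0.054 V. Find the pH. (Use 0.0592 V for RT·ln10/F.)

pH = 1.10

E°_cell = 0.13 V and n = 2.
log Q = n(E° − E)/0.0592 = 2×(0.13 − 0.054)/0.0592 = 2.568.
With Q = [Pb²⁺]·P(H₂) / [H⁺]^2, solving for [H⁺] gives log[H⁺] = -1.100, so pH = 1.10.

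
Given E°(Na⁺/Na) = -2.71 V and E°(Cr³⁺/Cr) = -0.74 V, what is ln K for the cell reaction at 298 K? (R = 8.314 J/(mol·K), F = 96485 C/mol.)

ln K = 230.2

E°_cell = -0.74 − (-2.71) = 1.97 V, with n = 3 electrons transferred.
At equilibrium E = 0, so the Nernst equation gives ln K = nFE°/RT = (3)(96485)(1.97)/((8.314)(298)) = 230.16.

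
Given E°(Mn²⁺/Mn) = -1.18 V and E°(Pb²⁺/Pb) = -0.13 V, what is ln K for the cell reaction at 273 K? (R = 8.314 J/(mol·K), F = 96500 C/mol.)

ln K = 89.3

E°_cell = -0.13 − (-1.18) = 1.05 V, with n = 2 electrons transferred.
At equilibrium E = 0, so the Nernst equation gives ln K = nFE°/RT = (2)(96500)(1.05)/((8.314)(273)) = 89.28.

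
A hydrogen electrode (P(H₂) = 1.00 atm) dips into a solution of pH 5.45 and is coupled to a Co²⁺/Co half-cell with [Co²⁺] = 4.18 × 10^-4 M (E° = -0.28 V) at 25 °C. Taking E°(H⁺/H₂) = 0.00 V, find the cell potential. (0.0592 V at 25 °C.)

The hydrogen couple is the cathode, so E°_cell = 0.28 V; n = 2.
[H⁺] = 10^(−5.45) = 3.5 × 10^-6 M, and Q = [Co²⁺]·P(H₂) / [H⁺]^2 = 3.32 × 10^7.
E = E° − (0.0592/2) log Q = 0.28 − (0.0592/2)(7.521) = 0.057 V.

0.057 V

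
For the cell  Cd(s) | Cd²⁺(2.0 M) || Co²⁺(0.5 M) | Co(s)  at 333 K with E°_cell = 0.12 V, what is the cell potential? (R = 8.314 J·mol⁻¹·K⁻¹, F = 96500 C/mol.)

0.100 V

Balancing electrons gives n = 2; the reaction quotient is Q = [Cd²⁺]/[Co²⁺] = 4.00.
E = E° − (RT/nF) ln Q = 0.12 − (8.314×333)/(2×96500) × (1.386) = 0.120 − 0.020 = 0.100 V.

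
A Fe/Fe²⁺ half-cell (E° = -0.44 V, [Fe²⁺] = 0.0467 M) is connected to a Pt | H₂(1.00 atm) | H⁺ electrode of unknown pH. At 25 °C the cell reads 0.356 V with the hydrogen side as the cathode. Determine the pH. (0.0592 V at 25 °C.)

E°_cell = 0.44 V and n = 2.
log Q = n(E° − E)/0.0592 = 2×(0.44 − 0.356)/0.0592 = 2.838.
With Q = [Fe²⁺]·P(H₂) / [H⁺]^2, solving for [H⁺] gives log[H⁺] = -2.084, so pH = 2.08.

pH = 2.08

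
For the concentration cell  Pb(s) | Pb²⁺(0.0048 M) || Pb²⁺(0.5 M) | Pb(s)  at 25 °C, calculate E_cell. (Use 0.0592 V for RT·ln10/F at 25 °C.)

Both half-cells are Pb²⁺/Pb, so E°_cell = 0. The concentrated side is the cathode; the cell reaction moves Pb²⁺ from high to low concentration with n = 2.
Q = [Pb²⁺]_dilute/[Pb²⁺]_conc = 0.0048/0.5 = 0.00960.
E = 0 − (0.0592/2) log Q = −(0.0592/2)(-2.018) = 0.0597 V.

0.060 V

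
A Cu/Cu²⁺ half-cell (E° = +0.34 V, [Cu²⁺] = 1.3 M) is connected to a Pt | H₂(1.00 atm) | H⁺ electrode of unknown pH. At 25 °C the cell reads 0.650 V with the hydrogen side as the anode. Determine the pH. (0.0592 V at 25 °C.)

E°_cell = 0.34 V and n = 2.
log Q = n(E° − E)/0.0592 = 2×(0.34 − 0.650)/0.0592 = -10.473.
With Q = [H⁺]^2 / ([Cu²⁺]·P(H₂)), solving for [H⁺] gives log[H⁺] = -5.180, so pH = 5.18.

pH = 5.18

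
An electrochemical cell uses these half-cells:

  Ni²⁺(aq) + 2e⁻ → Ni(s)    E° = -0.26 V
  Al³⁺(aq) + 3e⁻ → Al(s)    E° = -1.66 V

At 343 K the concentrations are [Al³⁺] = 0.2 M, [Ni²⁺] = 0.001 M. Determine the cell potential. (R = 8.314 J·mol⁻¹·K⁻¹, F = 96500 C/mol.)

The Ni²⁺/Ni couple has the higher reduction potential and acts as the cathode, so E°_cell = -0.26 − (-1.66) = 1.40 V.
Balancing electrons gives n = 6; the reaction quotient is Q = [Al³⁺]^2/[Ni²⁺]^3 = 4 × 10^7.
E = E° − (RT/nF) ln Q = 1.40 − (8.314×343)/(6×96500) × (17.504) = 1.400 − 0.086 = 1.314 V.

1.31 V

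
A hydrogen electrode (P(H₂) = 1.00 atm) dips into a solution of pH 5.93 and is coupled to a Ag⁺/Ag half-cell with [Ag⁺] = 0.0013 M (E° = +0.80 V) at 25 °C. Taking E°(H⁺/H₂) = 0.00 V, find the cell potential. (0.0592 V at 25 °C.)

The Ag⁺/Ag couple is the cathode, so E°_cell = 0.80 V; n = 2.
[H⁺] = 10^(−5.93) = 1.2 × 10^-6 M, and Q = [H⁺]^2 / ([Ag⁺]^2·P(H₂)) = 8.17 × 10^-7.
E = E° − (0.0592/2) log Q = 0.80 − (0.0592/2)(-6.088) = 0.980 V.

0.98 V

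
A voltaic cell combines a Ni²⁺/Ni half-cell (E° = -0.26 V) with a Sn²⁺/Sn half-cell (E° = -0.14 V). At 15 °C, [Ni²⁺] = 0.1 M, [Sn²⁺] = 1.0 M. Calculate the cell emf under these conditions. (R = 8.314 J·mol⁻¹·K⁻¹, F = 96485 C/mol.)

The Sn²⁺/Sn couple has the higher reduction potential and acts as the cathode, so E°_cell = -0.14 − (-0.26) = 0.12 V.
Balancing electrons gives n = 2; the reaction quotient is Q = [Ni²⁺]/[Sn²⁺] = 0.100.
E = E° − (RT/nF) ln Q = 0.12 − (8.314×288)/(2×96485) × (-2.303) = 0.120 + 0.029 = 0.149 V.

0.149 V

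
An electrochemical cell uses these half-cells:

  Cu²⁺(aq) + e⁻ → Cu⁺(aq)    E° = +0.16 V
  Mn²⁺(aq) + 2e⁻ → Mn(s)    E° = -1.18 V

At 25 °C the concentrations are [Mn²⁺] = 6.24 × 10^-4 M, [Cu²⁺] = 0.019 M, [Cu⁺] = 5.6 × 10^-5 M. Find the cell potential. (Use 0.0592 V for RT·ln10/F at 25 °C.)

The Cu²⁺/Cu⁺ couple has the higher reduction potential and acts as the cathode, so E°_cell = +0.16 − (-1.18) = 1.34 V.
Balancing electrons gives n = 2; the reaction quotient is Q = [Mn²⁺]·[Cu⁺]^2/[Cu²⁺]^2 = 5.42 × 10^-9.
At 25 °C, E = E° − (0.0592/n) log Q = 1.34 − (0.0592/2)(-8.266) = 1.340 + 0.245 = 1.585 V.

1.58 V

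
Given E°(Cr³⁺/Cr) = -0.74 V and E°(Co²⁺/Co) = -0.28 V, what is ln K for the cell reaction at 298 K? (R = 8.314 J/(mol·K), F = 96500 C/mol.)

ln K = 107.5

E°_cell = -0.28 − (-0.74) = 0.46 V, with n = 6 electrons transferred.
At equilibrium E = 0, so the Nernst equation gives ln K = nFE°/RT = (6)(96500)(0.46)/((8.314)(298)) = 107.50.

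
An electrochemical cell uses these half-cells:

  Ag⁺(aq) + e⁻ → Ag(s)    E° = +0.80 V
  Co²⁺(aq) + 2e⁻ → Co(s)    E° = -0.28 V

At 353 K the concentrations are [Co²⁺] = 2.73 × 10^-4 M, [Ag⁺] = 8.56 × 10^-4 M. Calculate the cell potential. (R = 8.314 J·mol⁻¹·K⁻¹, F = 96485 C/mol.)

0.990 V

The Ag⁺/Ag couple has the higher reduction potential and acts as the cathode, so E°_cell = +0.80 − (-0.28) = 1.08 V.
Balancing electrons gives n = 2; the reaction quotient is Q = [Co²⁺]/[Ag⁺]^2 = 373.
E = E° − (RT/nF) ln Q = 1.08 − (8.314×353)/(2×96485) × (5.920) = 1.080 − 0.090 = 0.990 V.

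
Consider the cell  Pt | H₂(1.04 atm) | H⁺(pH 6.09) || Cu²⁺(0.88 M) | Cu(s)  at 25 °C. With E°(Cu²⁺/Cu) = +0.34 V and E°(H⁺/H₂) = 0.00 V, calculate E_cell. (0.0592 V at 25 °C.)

0.70 V

The Cu²⁺/Cu couple is the cathode, so E°_cell = 0.34 V; n = 2.
[H⁺] = 10^(−6.09) = 8.1 × 10^-7 M, and Q = [H⁺]^2 / ([Cu²⁺]·P(H₂)) = 7.22 × 10^-13.
E = E° − (0.0592/2) log Q = 0.34 − (0.0592/2)(-12.142) = 0.699 V.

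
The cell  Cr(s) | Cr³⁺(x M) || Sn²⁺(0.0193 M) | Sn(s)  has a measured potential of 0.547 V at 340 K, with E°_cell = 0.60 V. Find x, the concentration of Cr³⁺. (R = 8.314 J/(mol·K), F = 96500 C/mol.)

0.61 M

From the Nernst equation, ln Q = nF(E° − E)/RT = 6×96500×(0.60 − 0.547)/(8.314×340) = 10.856, so Q = 5.18 × 10^4.
With Q = [Cr³⁺]^2/[Sn²⁺]^3 and the known concentrations, [Cr³⁺]^2 in the numerator gives [Cr³⁺] = 0.61 M.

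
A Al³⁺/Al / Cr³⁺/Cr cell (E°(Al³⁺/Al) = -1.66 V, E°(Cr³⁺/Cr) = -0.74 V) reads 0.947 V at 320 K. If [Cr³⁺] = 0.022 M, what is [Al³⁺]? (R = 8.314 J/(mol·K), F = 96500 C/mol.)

0.0012 M

From the Nernst equation, ln Q = nF(E° − E)/RT = 3×96500×(0.92 − 0.947)/(8.314×320) = -2.938, so Q = 0.0530.
With Q = [Al³⁺]/[Cr³⁺] and the known concentrations, [Al³⁺] in the numerator gives [Al³⁺] = 0.0012 M.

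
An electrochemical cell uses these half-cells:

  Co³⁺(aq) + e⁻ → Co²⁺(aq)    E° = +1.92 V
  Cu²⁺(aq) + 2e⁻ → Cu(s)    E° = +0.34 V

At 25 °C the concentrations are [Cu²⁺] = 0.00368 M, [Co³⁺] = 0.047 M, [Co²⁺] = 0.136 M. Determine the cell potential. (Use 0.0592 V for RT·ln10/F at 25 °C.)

The Co³⁺/Co²⁺ couple has the higher reduction potential and acts as the cathode, so E°_cell = +1.92 − (+0.34) = 1.58 V.
Balancing electrons gives n = 2; the reaction quotient is Q = [Cu²⁺]·[Co²⁺]^2/[Co³⁺]^2 = 0.0308.
At 25 °C, E = E° − (0.0592/n) log Q = 1.58 − (0.0592/2)(-1.511) = 1.580 + 0.045 = 1.625 V.

1.62 V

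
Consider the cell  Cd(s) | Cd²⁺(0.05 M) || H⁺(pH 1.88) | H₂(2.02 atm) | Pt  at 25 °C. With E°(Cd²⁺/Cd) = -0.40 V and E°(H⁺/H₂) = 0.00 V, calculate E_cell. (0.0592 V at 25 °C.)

0.32 V

The hydrogen couple is the cathode, so E°_cell = 0.40 V; n = 2.
[H⁺] = 10^(−1.88) = 0.013 M, and Q = [Cd²⁺]·P(H₂) / [H⁺]^2 = 581.
E = E° − (0.0592/2) log Q = 0.40 − (0.0592/2)(2.764) = 0.318 V.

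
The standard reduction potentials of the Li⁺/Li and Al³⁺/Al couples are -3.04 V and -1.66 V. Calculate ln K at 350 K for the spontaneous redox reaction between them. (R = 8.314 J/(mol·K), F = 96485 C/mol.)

ln K = 137.3

E°_cell = -1.66 − (-3.04) = 1.38 V, with n = 3 electrons transferred.
At equilibrium E = 0, so the Nernst equation gives ln K = nFE°/RT = (3)(96485)(1.38)/((8.314)(350)) = 137.27.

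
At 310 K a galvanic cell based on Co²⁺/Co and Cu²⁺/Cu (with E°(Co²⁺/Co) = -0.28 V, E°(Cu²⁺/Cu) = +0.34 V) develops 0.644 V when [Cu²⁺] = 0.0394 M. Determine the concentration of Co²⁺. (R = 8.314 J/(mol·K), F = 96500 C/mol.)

From the Nernst equation, ln Q = nF(E° − E)/RT = 2×96500×(0.62 − 0.644)/(8.314×310) = -1.797, so Q = 0.166.
With Q = [Co²⁺]/[Cu²⁺] and the known concentrations, [Co²⁺] in the numerator gives [Co²⁺] = 0.0065 M.

0.0065 M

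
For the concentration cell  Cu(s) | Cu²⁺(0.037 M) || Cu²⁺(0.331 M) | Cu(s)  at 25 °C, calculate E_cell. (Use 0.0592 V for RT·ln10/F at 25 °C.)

0.028 V

Both half-cells are Cu²⁺/Cu, so E°_cell = 0. The concentrated side is the cathode; the cell reaction moves Cu²⁺ from high to low concentration with n = 2.
Q = [Cu²⁺]_dilute/[Cu²⁺]_conc = 0.037/0.331 = 0.112.
E = 0 − (0.0592/2) log Q = −(0.0592/2)(-0.952) = 0.0282 V.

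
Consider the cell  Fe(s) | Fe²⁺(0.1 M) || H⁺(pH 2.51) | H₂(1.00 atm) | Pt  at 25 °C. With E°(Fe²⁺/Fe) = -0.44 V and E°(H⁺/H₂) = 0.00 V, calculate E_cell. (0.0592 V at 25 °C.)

0.32 V

The hydrogen couple is the cathode, so E°_cell = 0.44 V; n = 2.
[H⁺] = 10^(−2.51) = 0.0031 M, and Q = [Fe²⁺]·P(H₂) / [H⁺]^2 = 1.05 × 10^4.
E = E° − (0.0592/2) log Q = 0.44 − (0.0592/2)(4.020) = 0.321 V.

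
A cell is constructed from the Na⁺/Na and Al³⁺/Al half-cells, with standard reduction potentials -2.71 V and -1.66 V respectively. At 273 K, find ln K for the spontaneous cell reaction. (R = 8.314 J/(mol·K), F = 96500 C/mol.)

E°_cell = -1.66 − (-2.71) = 1.05 V, with n = 3 electrons transferred.
At equilibrium E = 0, so the Nernst equation gives ln K = nFE°/RT = (3)(96500)(1.05)/((8.314)(273)) = 133.93.

ln K = 133.9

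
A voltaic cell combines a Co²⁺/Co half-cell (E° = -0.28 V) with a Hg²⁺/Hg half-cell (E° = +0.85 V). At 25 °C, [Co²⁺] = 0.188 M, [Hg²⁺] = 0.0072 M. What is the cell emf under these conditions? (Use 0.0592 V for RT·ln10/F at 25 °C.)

The Hg²⁺/Hg couple has the higher reduction potential and acts as the cathode, so E°_cell = +0.85 − (-0.28) = 1.13 V.
Balancing electrons gives n = 2; the reaction quotient is Q = [Co²⁺]/[Hg²⁺] = 26.1.
At 25 °C, E = E° − (0.0592/n) log Q = 1.13 − (0.0592/2)(1.417) = 1.130 − 0.042 = 1.088 V.

1.09 V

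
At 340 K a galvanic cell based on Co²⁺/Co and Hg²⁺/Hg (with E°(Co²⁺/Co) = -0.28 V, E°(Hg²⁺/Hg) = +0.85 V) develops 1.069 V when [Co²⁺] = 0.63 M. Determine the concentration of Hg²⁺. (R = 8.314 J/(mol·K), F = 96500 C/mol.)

0.0098 M

From the Nernst equation, ln Q = nF(E° − E)/RT = 2×96500×(1.13 − 1.069)/(8.314×340) = 4.165, so Q = 64.4.
With Q = [Co²⁺]/[Hg²⁺] and the known concentrations, [Hg²⁺] in the denominator gives [Hg²⁺] = 0.0098 M.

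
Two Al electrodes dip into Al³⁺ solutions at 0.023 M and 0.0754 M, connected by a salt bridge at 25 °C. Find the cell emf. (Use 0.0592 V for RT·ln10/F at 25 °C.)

Both half-cells are Al³⁺/Al, so E°_cell = 0. The concentrated side is the cathode; the cell reaction moves Al³⁺ from high to low concentration with n = 3.
Q = [Al³⁺]_dilute/[Al³⁺]_conc = 0.023/0.0754 = 0.305.
E = 0 − (0.0592/3) log Q = −(0.0592/3)(-0.516) = 0.0102 V.

0.010 V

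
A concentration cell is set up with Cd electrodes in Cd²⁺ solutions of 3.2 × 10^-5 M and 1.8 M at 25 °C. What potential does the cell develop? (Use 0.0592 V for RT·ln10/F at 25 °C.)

Both half-cells are Cd²⁺/Cd, so E°_cell = 0. The concentrated side is the cathode; the cell reaction moves Cd²⁺ from high to low concentration with n = 2.
Q = [Cd²⁺]_dilute/[Cd²⁺]_conc = 3.2 × 10^-5/1.8 = 1.78 × 10^-5.
E = 0 − (0.0592/2) log Q = −(0.0592/2)(-4.750) = 0.1406 V.

0.14 V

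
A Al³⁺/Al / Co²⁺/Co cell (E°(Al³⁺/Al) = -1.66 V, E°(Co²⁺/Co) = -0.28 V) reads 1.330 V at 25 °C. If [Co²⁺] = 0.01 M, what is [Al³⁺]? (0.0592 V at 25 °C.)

0.34 M

From the Nernst equation, log Q = n(E° − E)/0.0592 = 6(1.38 − 1.330)/0.0592 = 5.068, so Q = 1.17 × 10^5.
With Q = [Al³⁺]^2/[Co²⁺]^3 and the known concentrations, [Al³⁺]^2 in the numerator gives [Al³⁺] = 0.34 M.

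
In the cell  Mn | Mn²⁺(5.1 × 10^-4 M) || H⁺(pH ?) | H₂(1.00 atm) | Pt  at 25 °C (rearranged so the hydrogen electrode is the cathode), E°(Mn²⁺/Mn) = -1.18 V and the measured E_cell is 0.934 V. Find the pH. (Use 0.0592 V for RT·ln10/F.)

E°_cell = 1.18 V and n = 2.
log Q = n(E° − E)/0.0592 = 2×(1.18 − 0.934)/0.0592 = 8.311.
With Q = [Mn²⁺]·P(H₂) / [H⁺]^2, solving for [H⁺] gives log[H⁺] = -5.802, so pH = 5.80.

pH = 5.80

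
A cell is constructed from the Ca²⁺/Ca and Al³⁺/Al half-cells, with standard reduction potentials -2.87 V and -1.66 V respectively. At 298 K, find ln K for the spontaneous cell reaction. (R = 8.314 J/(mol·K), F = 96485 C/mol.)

ln K = 282.7

E°_cell = -1.66 − (-2.87) = 1.21 V, with n = 6 electrons transferred.
At equilibrium E = 0, so the Nernst equation gives ln K = nFE°/RT = (6)(96485)(1.21)/((8.314)(298)) = 282.73.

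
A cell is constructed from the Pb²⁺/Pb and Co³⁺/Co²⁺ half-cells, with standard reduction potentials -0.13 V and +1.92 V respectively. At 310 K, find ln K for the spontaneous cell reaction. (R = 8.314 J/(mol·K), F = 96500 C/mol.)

ln K = 153.5

E°_cell = +1.92 − (-0.13) = 2.05 V, with n = 2 electrons transferred.
At equilibrium E = 0, so the Nernst equation gives ln K = nFE°/RT = (2)(96500)(2.05)/((8.314)(310)) = 153.51.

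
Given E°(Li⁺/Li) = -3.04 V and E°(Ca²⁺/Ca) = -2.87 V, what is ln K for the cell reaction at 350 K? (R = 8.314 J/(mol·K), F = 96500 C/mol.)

E°_cell = -2.87 − (-3.04) = 0.17 V, with n = 2 electrons transferred.
At equilibrium E = 0, so the Nernst equation gives ln K = nFE°/RT = (2)(96500)(0.17)/((8.314)(350)) = 11.28.

ln K = 11.3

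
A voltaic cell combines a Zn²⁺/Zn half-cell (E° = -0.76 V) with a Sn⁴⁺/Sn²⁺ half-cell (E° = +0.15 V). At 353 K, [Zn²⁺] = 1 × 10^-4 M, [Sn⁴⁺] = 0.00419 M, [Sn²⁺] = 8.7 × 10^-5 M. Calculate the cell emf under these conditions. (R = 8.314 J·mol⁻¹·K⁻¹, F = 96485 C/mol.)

1.11 V

The Sn⁴⁺/Sn²⁺ couple has the higher reduction potential and acts as the cathode, so E°_cell = +0.15 − (-0.76) = 0.91 V.
Balancing electrons gives n = 2; the reaction quotient is Q = [Zn²⁺]·[Sn²⁺]/[Sn⁴⁺] = 2.08 × 10^-6.
E = E° − (RT/nF) ln Q = 0.91 − (8.314×353)/(2×96485) × (-13.085) = 0.910 + 0.199 = 1.109 V.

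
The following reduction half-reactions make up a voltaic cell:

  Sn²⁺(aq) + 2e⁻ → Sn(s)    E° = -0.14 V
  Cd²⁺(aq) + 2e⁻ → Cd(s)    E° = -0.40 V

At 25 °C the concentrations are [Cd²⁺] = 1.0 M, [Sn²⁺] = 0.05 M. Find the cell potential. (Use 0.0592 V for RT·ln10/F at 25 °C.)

0.221 V

The Sn²⁺/Sn couple has the higher reduction potential and acts as the cathode, so E°_cell = -0.14 − (-0.40) = 0.26 V.
Balancing electrons gives n = 2; the reaction quotient is Q = [Cd²⁺]/[Sn²⁺] = 20.0.
At 25 °C, E = E° − (0.0592/n) log Q = 0.26 − (0.0592/2)(1.301) = 0.260 − 0.039 = 0.221 V.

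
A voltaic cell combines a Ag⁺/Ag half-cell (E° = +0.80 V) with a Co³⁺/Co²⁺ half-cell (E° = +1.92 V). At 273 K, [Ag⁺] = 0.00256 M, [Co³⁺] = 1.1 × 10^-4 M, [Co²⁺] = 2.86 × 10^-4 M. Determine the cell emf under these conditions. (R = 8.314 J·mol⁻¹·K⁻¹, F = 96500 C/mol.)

The Co³⁺/Co²⁺ couple has the higher reduction potential and acts as the cathode, so E°_cell = +1.92 − (+0.80) = 1.12 V.
Balancing electrons gives n = 1; the reaction quotient is Q = [Ag⁺]·[Co²⁺]/[Co³⁺] = 0.00666.
E = E° − (RT/nF) ln Q = 1.12 − (8.314×273)/(1×96500) × (-5.012) = 1.120 + 0.118 = 1.238 V.

1.24 V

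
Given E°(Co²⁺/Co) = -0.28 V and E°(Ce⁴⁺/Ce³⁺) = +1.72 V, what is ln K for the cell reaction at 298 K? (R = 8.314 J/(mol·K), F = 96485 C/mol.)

E°_cell = +1.72 − (-0.28) = 2.00 V, with n = 2 electrons transferred.
At equilibrium E = 0, so the Nernst equation gives ln K = nFE°/RT = (2)(96485)(2.00)/((8.314)(298)) = 155.77.

ln K = 155.8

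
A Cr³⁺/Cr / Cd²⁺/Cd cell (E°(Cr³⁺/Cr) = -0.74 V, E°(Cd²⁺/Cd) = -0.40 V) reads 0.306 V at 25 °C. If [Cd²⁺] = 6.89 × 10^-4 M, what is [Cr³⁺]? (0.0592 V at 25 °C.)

9.6 × 10^-4 M

From the Nernst equation, log Q = n(E° − E)/0.0592 = 6(0.34 − 0.306)/0.0592 = 3.446, so Q = 2790.
With Q = [Cr³⁺]^2/[Cd²⁺]^3 and the known concentrations, [Cr³⁺]^2 in the numerator gives [Cr³⁺] = 9.6 × 10^-4 M.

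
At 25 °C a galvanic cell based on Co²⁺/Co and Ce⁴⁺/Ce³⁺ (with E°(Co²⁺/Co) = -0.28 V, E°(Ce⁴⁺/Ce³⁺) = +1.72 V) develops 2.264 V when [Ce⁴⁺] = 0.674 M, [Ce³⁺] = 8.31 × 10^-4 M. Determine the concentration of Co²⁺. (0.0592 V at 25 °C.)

From the Nernst equation, log Q = n(E° − E)/0.0592 = 2(2.00 − 2.264)/0.0592 = -8.919, so Q = 1.21 × 10^-9.
With Q = [Co²⁺]·[Ce³⁺]^2/[Ce⁴⁺]^2 and the known concentrations, [Co²⁺] in the numerator gives [Co²⁺] = 7.9 × 10^-4 M.

7.9 × 10^-4 M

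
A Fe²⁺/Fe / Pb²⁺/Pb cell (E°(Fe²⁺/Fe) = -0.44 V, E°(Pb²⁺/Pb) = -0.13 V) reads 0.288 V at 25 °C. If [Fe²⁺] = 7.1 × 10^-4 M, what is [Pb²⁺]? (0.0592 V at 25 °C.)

1.3 × 10^-4 M

From the Nernst equation, log Q = n(E° − E)/0.0592 = 2(0.31 − 0.288)/0.0592 = 0.743, so Q = 5.54.
With Q = [Fe²⁺]/[Pb²⁺] and the known concentrations, [Pb²⁺] in the denominator gives [Pb²⁺] = 1.3 × 10^-4 M.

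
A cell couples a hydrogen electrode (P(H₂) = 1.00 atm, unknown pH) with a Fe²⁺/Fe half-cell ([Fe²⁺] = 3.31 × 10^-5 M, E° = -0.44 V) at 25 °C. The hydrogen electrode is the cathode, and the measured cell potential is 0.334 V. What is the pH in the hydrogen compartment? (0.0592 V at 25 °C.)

pH = 4.03

E°_cell = 0.44 V and n = 2.
log Q = n(E° − E)/0.0592 = 2×(0.44 − 0.334)/0.0592 = 3.581.
With Q = [Fe²⁺]·P(H₂) / [H⁺]^2, solving for [H⁺] gives log[H⁺] = -4.031, so pH = 4.03.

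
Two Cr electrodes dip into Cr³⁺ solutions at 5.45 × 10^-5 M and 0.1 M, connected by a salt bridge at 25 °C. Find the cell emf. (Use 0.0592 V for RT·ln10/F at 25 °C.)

Both half-cells are Cr³⁺/Cr, so E°_cell = 0. The concentrated side is the cathode; the cell reaction moves Cr³⁺ from high to low concentration with n = 3.
Q = [Cr³⁺]_dilute/[Cr³⁺]_conc = 5.45 × 10^-5/0.1 = 5.45 × 10^-4.
E = 0 − (0.0592/3) log Q = −(0.0592/3)(-3.264) = 0.0644 V.

0.064 V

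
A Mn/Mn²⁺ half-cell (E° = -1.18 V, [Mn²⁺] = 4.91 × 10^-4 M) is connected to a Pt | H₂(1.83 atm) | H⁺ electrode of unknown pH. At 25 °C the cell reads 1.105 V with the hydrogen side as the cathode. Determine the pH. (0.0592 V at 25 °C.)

E°_cell = 1.18 V and n = 2.
log Q = n(E° − E)/0.0592 = 2×(1.18 − 1.105)/0.0592 = 2.534.
With Q = [Mn²⁺]·P(H₂) / [H⁺]^2, solving for [H⁺] gives log[H⁺] = -2.790, so pH = 2.79.

pH = 2.79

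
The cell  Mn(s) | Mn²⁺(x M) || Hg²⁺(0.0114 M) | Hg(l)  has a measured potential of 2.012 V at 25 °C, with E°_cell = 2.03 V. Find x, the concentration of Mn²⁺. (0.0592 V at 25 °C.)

0.046 M

From the Nernst equation, log Q = n(E° − E)/0.0592 = 2(2.03 − 2.012)/0.0592 = 0.608, so Q = 4.06.
With Q = [Mn²⁺]/[Hg²⁺] and the known concentrations, [Mn²⁺] in the numerator gives [Mn²⁺] = 0.046 M.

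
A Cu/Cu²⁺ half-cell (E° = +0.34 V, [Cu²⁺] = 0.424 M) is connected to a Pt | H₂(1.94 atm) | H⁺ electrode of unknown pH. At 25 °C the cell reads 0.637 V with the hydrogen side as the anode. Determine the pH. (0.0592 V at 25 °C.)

E°_cell = 0.34 V and n = 2.
log Q = n(E° − E)/0.0592 = 2×(0.34 − 0.637)/0.0592 = -10.034.
With Q = [H⁺]^2 / ([Cu²⁺]·P(H₂)), solving for [H⁺] gives log[H⁺] = -5.059, so pH = 5.06.

pH = 5.06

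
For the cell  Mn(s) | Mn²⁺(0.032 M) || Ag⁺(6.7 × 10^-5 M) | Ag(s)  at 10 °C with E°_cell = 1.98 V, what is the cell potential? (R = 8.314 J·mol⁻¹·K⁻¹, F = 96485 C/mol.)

Balancing electrons gives n = 2; the reaction quotient is Q = [Mn²⁺]/[Ag⁺]^2 = 7.13 × 10^6.
E = E° − (RT/nF) ln Q = 1.98 − (8.314×283)/(2×96485) × (15.780) = 1.980 − 0.192 = 1.788 V.

1.79 V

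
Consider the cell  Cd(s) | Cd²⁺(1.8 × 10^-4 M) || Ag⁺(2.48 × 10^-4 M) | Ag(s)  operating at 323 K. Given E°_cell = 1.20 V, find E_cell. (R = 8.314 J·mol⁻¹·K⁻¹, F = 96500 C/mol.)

Balancing electrons gives n = 2; the reaction quotient is Q = [Cd²⁺]/[Ag⁺]^2 = 2930.
E = E° − (RT/nF) ln Q = 1.20 − (8.314×323)/(2×96500) × (7.982) = 1.200 − 0.111 = 1.089 V.

1.09 V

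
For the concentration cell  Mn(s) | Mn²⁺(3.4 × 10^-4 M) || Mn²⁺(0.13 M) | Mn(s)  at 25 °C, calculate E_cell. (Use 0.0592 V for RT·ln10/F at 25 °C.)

0.076 V

Both half-cells are Mn²⁺/Mn, so E°_cell = 0. The concentrated side is the cathode; the cell reaction moves Mn²⁺ from high to low concentration with n = 2.
Q = [Mn²⁺]_dilute/[Mn²⁺]_conc = 3.4 × 10^-4/0.13 = 0.00262.
E = 0 − (0.0592/2) log Q = −(0.0592/2)(-2.582) = 0.0764 V.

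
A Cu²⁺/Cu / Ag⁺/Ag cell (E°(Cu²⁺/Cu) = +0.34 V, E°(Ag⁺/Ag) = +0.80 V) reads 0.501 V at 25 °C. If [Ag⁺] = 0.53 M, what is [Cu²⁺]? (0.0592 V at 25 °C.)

0.012 M

From the Nernst equation, log Q = n(E° − E)/0.0592 = 2(0.46 − 0.501)/0.0592 = -1.385, so Q = 0.0412.
With Q = [Cu²⁺]/[Ag⁺]^2 and the known concentrations, [Cu²⁺] in the numerator gives [Cu²⁺] = 0.012 M.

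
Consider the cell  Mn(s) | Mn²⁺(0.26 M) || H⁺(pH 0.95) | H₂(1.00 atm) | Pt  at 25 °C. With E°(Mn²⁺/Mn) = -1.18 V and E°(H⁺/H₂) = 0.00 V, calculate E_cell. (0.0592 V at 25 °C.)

1.14 V

The hydrogen couple is the cathode, so E°_cell = 1.18 V; n = 2.
[H⁺] = 10^(−0.95) = 0.11 M, and Q = [Mn²⁺]·P(H₂) / [H⁺]^2 = 20.7.
E = E° − (0.0592/2) log Q = 1.18 − (0.0592/2)(1.315) = 1.141 V.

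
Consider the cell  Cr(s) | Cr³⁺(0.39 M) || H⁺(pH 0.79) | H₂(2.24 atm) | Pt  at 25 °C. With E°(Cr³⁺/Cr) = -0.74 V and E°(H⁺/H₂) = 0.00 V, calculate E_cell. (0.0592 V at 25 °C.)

The hydrogen couple is the cathode, so E°_cell = 0.74 V; n = 6.
[H⁺] = 10^(−0.79) = 0.16 M, and Q = [Cr³⁺]^2·P(H₂)^3 / [H⁺]^6 = 9.39 × 10^4.
E = E° − (0.0592/6) log Q = 0.74 − (0.0592/6)(4.973) = 0.691 V.

0.69 V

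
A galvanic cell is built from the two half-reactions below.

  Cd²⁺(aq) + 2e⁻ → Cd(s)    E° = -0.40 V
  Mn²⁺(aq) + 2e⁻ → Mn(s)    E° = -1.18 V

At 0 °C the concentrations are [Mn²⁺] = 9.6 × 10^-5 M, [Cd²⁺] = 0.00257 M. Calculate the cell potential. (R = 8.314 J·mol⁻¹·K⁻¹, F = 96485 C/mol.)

0.819 V

The Cd²⁺/Cd couple has the higher reduction potential and acts as the cathode, so E°_cell = -0.40 − (-1.18) = 0.78 V.
Balancing electrons gives n = 2; the reaction quotient is Q = [Mn²⁺]/[Cd²⁺] = 0.0374.
E = E° − (RT/nF) ln Q = 0.78 − (8.314×273)/(2×96485) × (-3.287) = 0.780 + 0.039 = 0.819 V.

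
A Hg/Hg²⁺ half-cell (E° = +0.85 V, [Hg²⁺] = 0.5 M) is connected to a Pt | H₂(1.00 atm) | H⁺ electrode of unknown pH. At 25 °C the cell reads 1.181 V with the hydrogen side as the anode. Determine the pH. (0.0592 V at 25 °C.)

E°_cell = 0.85 V and n = 2.
log Q = n(E° − E)/0.0592 = 2×(0.85 − 1.181)/0.0592 = -11.182.
With Q = [H⁺]^2 / ([Hg²⁺]·P(H₂)), solving for [H⁺] gives log[H⁺] = -5.742, so pH = 5.74.

pH = 5.74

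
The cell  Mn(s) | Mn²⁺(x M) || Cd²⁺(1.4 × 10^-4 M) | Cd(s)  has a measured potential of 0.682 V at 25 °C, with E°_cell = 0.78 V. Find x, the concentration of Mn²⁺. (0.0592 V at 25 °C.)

From the Nernst equation, log Q = n(E° − E)/0.0592 = 2(0.78 − 0.682)/0.0592 = 3.311, so Q = 2050.
With Q = [Mn²⁺]/[Cd²⁺] and the known concentrations, [Mn²⁺] in the numerator gives [Mn²⁺] = 0.29 M.

0.29 M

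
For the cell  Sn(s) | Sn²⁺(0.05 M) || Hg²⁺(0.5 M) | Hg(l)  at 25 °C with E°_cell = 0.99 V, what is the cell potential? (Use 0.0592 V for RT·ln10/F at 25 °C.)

Balancing electrons gives n = 2; the reaction quotient is Q = [Sn²⁺]/[Hg²⁺] = 0.100.
At 25 °C, E = E° − (0.0592/n) log Q = 0.99 − (0.0592/2)(-1.000) = 0.990 + 0.030 = 1.020 V.

1.02 V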